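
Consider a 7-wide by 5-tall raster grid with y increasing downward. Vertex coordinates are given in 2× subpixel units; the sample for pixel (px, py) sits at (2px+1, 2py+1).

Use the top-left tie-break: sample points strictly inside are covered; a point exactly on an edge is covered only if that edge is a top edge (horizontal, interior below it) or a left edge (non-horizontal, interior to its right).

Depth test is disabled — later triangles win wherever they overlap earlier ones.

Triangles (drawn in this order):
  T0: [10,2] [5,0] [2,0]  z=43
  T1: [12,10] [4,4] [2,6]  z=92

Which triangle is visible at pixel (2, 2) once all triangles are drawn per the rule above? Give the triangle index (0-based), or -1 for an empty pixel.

T0:
  2·area = 6  (B↔C swapped to make it positive)
  edge (10, 2)→(2, 0): d=(-8,-2) top-left  bias=+0
  edge (2, 0)→(5, 0): d=(3,0) top-left  bias=+0
  edge (5, 0)→(10, 2): d=(5,2) right/bottom  bias=-1
    (3,0)@(7, 1): e=[2,3,1] → █
    (4,0)@(9, 1): e=[6,3,-3] → ·
    (3,1)@(7, 3): e=[-14,9,11] → ·
  covered (1 px):
    · · · █ · · ·
    · · · · · · ·
    · · · · · · ·
    · · · · · · ·
    · · · · · · ·
T1:
  2·area = 28  (B↔C swapped to make it positive)
  edge (12, 10)→(2, 6): d=(-10,-4) top-left  bias=+0
  edge (2, 6)→(4, 4): d=(2,-2) top-left  bias=+0
  edge (4, 4)→(12, 10): d=(8,6) right/bottom  bias=-1
    (3,0)@(7, 1): e=[70,0,-42] → ·  [on edge]
    (2,1)@(5, 3): e=[42,0,-14] → ·  [on edge]
    (1,2)@(3, 5): e=[14,0,14] → █  [on edge]
    (2,2)@(5, 5): e=[22,4,2] → █
    (3,2)@(7, 5): e=[30,8,-10] → ·
    (0,3)@(1, 7): e=[-14,0,42] → ·  [on edge]
    (1,3)@(3, 7): e=[-6,4,30] → ·
    (2,3)@(5, 7): e=[2,8,18] → █
    (3,3)@(7, 7): e=[10,12,6] → █
    (4,3)@(9, 7): e=[18,16,-6] → ·
    (2,4)@(5, 9): e=[-18,12,34] → ·
    (3,4)@(7, 9): e=[-10,16,22] → ·
  covered (4 px):
    · · · · · · ·
    · · · · · · ·
    · █ █ · · · ·
    · · █ █ · · ·
    · · · · · · ·

Z-buffer (winner per pixel, '.' = empty):
  . . . 0 . . .
  . . . . . . .
  . 1 1 . . . .
  . . 1 1 . . .
  . . . . . . .

Answer: 1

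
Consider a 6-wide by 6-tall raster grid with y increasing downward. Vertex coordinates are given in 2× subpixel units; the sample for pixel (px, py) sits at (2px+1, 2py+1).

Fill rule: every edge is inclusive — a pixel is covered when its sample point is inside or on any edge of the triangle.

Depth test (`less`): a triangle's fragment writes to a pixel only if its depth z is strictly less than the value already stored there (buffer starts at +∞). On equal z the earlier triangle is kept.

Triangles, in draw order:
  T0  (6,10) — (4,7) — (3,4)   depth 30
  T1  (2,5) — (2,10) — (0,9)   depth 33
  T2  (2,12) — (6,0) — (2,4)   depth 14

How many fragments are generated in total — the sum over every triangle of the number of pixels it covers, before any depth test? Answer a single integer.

T0:
  2·area = 3
  edge (6, 10)→(4, 7): d=(-2,-3) inclusive
  edge (4, 7)→(3, 4): d=(-1,-3) inclusive
  edge (3, 4)→(6, 10): d=(3,6) inclusive
  covered (0 px):
    · · · · · ·
    · · · · · ·
    · · · · · ·
    · · · · · ·
    · · · · · ·
    · · · · · ·
T1:
  2·area = 10
  edge (2, 5)→(2, 10): d=(0,5) inclusive
  edge (2, 10)→(0, 9): d=(-2,-1) inclusive
  edge (0, 9)→(2, 5): d=(2,-4) inclusive
    (1,1)@(3, 3): e=[-5,15,0] → ·  [on edge]
    (0,3)@(1, 7): e=[5,5,0] → █  [on edge]
    (1,3)@(3, 7): e=[-5,7,8] → ·
    (0,4)@(1, 9): e=[5,1,4] → █
    (1,4)@(3, 9): e=[-5,3,12] → ·
    (0,5)@(1, 11): e=[5,-3,8] → ·
  covered (2 px):
    · · · · · ·
    · · · · · ·
    · · · · · ·
    █ · · · · ·
    █ · · · · ·
    · · · · · ·
T2:
  2·area = 32  (B↔C swapped to make it positive)
  edge (2, 12)→(2, 4): d=(0,-8) inclusive
  edge (2, 4)→(6, 0): d=(4,-4) inclusive
  edge (6, 0)→(2, 12): d=(-4,12) inclusive
    (2,0)@(5, 1): e=[24,0,8] → █  [on edge]
    (3,0)@(7, 1): e=[40,8,-16] → ·
    (1,1)@(3, 3): e=[8,0,24] → █  [on edge]
    (2,1)@(5, 3): e=[24,8,0] → █  [on edge]
    (3,1)@(7, 3): e=[40,16,-24] → ·
    (0,2)@(1, 5): e=[-8,0,40] → ·  [on edge]
    (1,2)@(3, 5): e=[8,8,16] → █
    (2,2)@(5, 5): e=[24,16,-8] → ·
    (1,3)@(3, 7): e=[8,16,8] → █
    (2,3)@(5, 7): e=[24,24,-16] → ·
    (1,4)@(3, 9): e=[8,24,0] → █  [on edge]
    (2,4)@(5, 9): e=[24,32,-24] → ·
  covered (6 px):
    · · █ · · ·
    · █ █ · · ·
    · █ · · · ·
    · █ · · · ·
    · █ · · · ·
    · · · · · ·

Final: 8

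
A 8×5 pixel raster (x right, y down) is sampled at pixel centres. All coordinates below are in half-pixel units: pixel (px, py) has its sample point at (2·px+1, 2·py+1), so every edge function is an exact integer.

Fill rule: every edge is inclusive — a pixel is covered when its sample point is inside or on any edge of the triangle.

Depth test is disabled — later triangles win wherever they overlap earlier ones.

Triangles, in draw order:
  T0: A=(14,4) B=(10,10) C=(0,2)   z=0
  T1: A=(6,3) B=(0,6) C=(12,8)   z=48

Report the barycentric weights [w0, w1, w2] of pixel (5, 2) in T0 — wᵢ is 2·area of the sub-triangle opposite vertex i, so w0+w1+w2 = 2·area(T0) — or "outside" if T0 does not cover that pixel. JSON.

T0:
  2·area = 92
  edge (14, 4)→(10, 10): d=(-4,6) inclusive
  edge (10, 10)→(0, 2): d=(-10,-8) inclusive
  edge (0, 2)→(14, 4): d=(14,2) inclusive
    (1,1)@(3, 3): e=[70,14,8] → X
    (2,1)@(5, 3): e=[58,30,4] → X
    (3,1)@(7, 3): e=[46,46,0] → X  [on edge]
    (4,1)@(9, 3): e=[34,62,-4] → .
    (1,2)@(3, 5): e=[62,-6,36] → .
    (2,2)@(5, 5): e=[50,10,32] → X
    (4,2)@(9, 5): e=[26,42,24] → X
    (5,2)@(11, 5): e=[14,58,20] → X
    (6,2)@(13, 5): e=[2,74,16] → X
    (7,2)@(15, 5): e=[-10,90,12] → .
    (2,3)@(5, 7): e=[42,-10,60] → .
    (3,3)@(7, 7): e=[30,6,56] → X
  covered (12 px):
    . . . . . . . .
    . X X X . . . .
    . . X X X X X .
    . . . X X X . .
    . . . . X . . .
T1:
  2·area = 48  (B↔C swapped to make it positive)
  edge (6, 3)→(12, 8): d=(6,5) inclusive
  edge (12, 8)→(0, 6): d=(-12,-2) inclusive
  edge (0, 6)→(6, 3): d=(6,-3) inclusive
    (1,2)@(3, 5): e=[27,18,3] → X
    (2,2)@(5, 5): e=[17,22,9] → X
    (3,2)@(7, 5): e=[7,26,15] → X
    (4,2)@(9, 5): e=[-3,30,21] → .
    (1,3)@(3, 7): e=[39,-6,15] → .
    (2,3)@(5, 7): e=[29,-2,21] → .
    (3,3)@(7, 7): e=[19,2,27] → X
    (4,3)@(9, 7): e=[9,6,33] → X
    (5,3)@(11, 7): e=[-1,10,39] → .
    (3,4)@(7, 9): e=[31,-22,39] → .
    (4,4)@(9, 9): e=[21,-18,45] → .
  covered (5 px):
    . . . . . . . .
    . . . . . . . .
    . X X X . . . .
    . . . X X . . .
    . . . . . . . .

Answer: [58,20,14]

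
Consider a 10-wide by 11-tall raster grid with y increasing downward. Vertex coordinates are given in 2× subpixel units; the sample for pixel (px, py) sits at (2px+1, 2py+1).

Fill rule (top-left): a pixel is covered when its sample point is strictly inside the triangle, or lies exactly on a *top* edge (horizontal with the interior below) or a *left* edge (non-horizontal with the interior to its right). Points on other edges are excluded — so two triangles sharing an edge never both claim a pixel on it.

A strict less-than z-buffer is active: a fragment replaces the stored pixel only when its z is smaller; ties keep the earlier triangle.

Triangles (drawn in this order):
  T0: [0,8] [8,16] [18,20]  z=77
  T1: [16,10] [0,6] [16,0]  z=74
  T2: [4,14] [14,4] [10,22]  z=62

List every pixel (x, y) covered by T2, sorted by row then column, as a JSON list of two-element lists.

T0:
  2·area = 48  (B↔C swapped to make it positive)
  edge (0, 8)→(18, 20): d=(18,12) right/bottom  bias=-1
  edge (18, 20)→(8, 16): d=(-10,-4) top-left  bias=+0
  edge (8, 16)→(0, 8): d=(-8,-8) top-left  bias=+0
    (0,4)@(1, 9): e=[6,42,0] → #  [on edge]
    (1,4)@(3, 9): e=[-18,50,16] → ·
    (0,5)@(1, 11): e=[42,22,-16] → ·
    (1,5)@(3, 11): e=[18,30,0] → #  [on edge]
    (2,5)@(5, 11): e=[-6,38,16] → ·
    (1,6)@(3, 13): e=[54,10,-16] → ·
    (2,6)@(5, 13): e=[30,18,0] → #  [on edge]
    (3,6)@(7, 13): e=[6,26,16] → #
    (4,6)@(9, 13): e=[-18,34,32] → ·
    (2,7)@(5, 15): e=[66,-2,-16] → ·
    (3,7)@(7, 15): e=[42,6,0] → #  [on edge]
    (4,7)@(9, 15): e=[18,14,16] → #
    (4,8)@(9, 17): e=[54,-6,0] → ·  [on edge]
    (5,9)@(11, 19): e=[66,-18,0] → ·  [on edge]
    (6,10)@(13, 21): e=[78,-30,0] → ·  [on edge]
  covered (8 px):
    · · · · · · · · · ·
    · · · · · · · · · ·
    · · · · · · · · · ·
    · · · · · · · · · ·
    # · · · · · · · · ·
    · # · · · · · · · ·
    · · # # · · · · · ·
    · · · # # · · · · ·
    · · · · · # # · · ·
    · · · · · · · · · ·
    · · · · · · · · · ·
T1:
  2·area = 160
  edge (16, 10)→(0, 6): d=(-16,-4) top-left  bias=+0
  edge (0, 6)→(16, 0): d=(16,-6) top-left  bias=+0
  edge (16, 0)→(16, 10): d=(0,10) right/bottom  bias=-1
    (7,0)@(15, 1): e=[140,10,10] → #
    (8,0)@(17, 1): e=[148,22,-10] → ·
    (4,1)@(9, 3): e=[84,6,70] → #
    (5,1)@(11, 3): e=[92,18,50] → #
    (6,1)@(13, 3): e=[100,30,30] → #
    (8,1)@(17, 3): e=[116,54,-10] → ·
    (1,2)@(3, 5): e=[28,2,130] → #
    (2,2)@(5, 5): e=[36,14,110] → #
    (3,2)@(7, 5): e=[44,26,90] → #
    (8,2)@(17, 5): e=[84,86,-10] → ·
    (1,3)@(3, 7): e=[-4,34,130] → ·
    (2,3)@(5, 7): e=[4,46,110] → #
  covered (20 px):
    · · · · · · · # · ·
    · · · · # # # # · ·
    · # # # # # # # · ·
    · · # # # # # # · ·
    · · · · · · # # · ·
    · · · · · · · · · ·
    · · · · · · · · · ·
    · · · · · · · · · ·
    · · · · · · · · · ·
    · · · · · · · · · ·
    · · · · · · · · · ·
T2:
  2·area = 140
  edge (4, 14)→(14, 4): d=(10,-10) top-left  bias=+0
  edge (14, 4)→(10, 22): d=(-4,18) right/bottom  bias=-1
  edge (10, 22)→(4, 14): d=(-6,-8) top-left  bias=+0
    (8,0)@(17, 1): e=[0,-42,182] → ·  [on edge]
    (7,1)@(15, 3): e=[0,-14,154] → ·  [on edge]
    (6,2)@(13, 5): e=[0,14,126] → #  [on edge]
    (7,2)@(15, 5): e=[20,-22,142] → ·
    (5,3)@(11, 7): e=[0,42,98] → #  [on edge]
    (7,3)@(15, 7): e=[40,-30,130] → ·
    (4,4)@(9, 9): e=[0,70,70] → #  [on edge]
    (6,4)@(13, 9): e=[40,-2,102] → ·
    (3,5)@(7, 11): e=[0,98,42] → #  [on edge]
    (6,5)@(13, 11): e=[60,-10,90] → ·
    (2,6)@(5, 13): e=[0,126,14] → #  [on edge]
    (6,6)@(13, 13): e=[80,-18,78] → ·
    (1,7)@(3, 15): e=[0,154,-14] → ·  [on edge]
    (0,8)@(1, 17): e=[0,182,-42] → ·  [on edge]
  covered (20 px):
    · · · · · · · · · ·
    · · · · · · · · · ·
    · · · · · · # · · ·
    · · · · · # # · · ·
    · · · · # # · · · ·
    · · · # # # · · · ·
    · · # # # # · · · ·
    · · # # # # · · · ·
    · · · # # # · · · ·
    · · · · # · · · · ·
    · · · · · · · · · ·

Result: [[6,2],[5,3],[6,3],[4,4],[5,4],[3,5],[4,5],[5,5],[2,6],[3,6],[4,6],[5,6],[2,7],[3,7],[4,7],[5,7],[3,8],[4,8],[5,8],[4,9]]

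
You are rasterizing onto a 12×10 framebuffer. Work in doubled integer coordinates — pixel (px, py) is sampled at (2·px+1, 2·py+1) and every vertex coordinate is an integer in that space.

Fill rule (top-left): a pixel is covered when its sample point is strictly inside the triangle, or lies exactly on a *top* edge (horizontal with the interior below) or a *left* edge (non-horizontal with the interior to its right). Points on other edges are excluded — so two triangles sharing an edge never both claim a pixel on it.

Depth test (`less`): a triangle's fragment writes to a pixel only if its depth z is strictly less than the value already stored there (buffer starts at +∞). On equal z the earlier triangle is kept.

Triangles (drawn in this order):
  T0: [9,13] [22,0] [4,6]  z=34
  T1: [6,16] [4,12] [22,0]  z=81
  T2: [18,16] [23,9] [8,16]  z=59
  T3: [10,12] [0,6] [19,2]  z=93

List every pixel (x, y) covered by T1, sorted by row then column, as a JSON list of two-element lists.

T0:
  2·area = 156  (B↔C swapped to make it positive)
  edge (9, 13)→(4, 6): d=(-5,-7) top-left  bias=+0
  edge (4, 6)→(22, 0): d=(18,-6) top-left  bias=+0
  edge (22, 0)→(9, 13): d=(-13,13) right/bottom  bias=-1
    (9,0)@(19, 1): e=[130,0,26] → X  [on edge]
    (10,0)@(21, 1): e=[144,12,0] → .  [on edge]
    (6,1)@(13, 3): e=[78,0,78] → X  [on edge]
    (7,1)@(15, 3): e=[92,12,52] → X
    (8,1)@(17, 3): e=[106,24,26] → X
    (9,1)@(19, 3): e=[120,36,0] → .  [on edge]
    (3,2)@(7, 5): e=[26,0,130] → X  [on edge]
    (4,2)@(9, 5): e=[40,12,104] → X
    (5,2)@(11, 5): e=[54,24,78] → X
    (8,2)@(17, 5): e=[96,60,0] → .  [on edge]
    (0,3)@(1, 7): e=[-26,0,182] → .  [on edge]
    (2,3)@(5, 7): e=[2,24,130] → X
    (7,3)@(15, 7): e=[72,84,0] → .  [on edge]
    (6,4)@(13, 9): e=[48,108,0] → .  [on edge]
    (5,5)@(11, 11): e=[24,132,0] → .  [on edge]
    (4,6)@(9, 13): e=[0,156,0] → .  [on edge]
    (3,7)@(7, 15): e=[-24,180,0] → .  [on edge]
    (2,8)@(5, 17): e=[-48,204,0] → .  [on edge]
    (1,9)@(3, 19): e=[-72,228,0] → .  [on edge]
  covered (18 px):
    . . . . . . . . . X . .
    . . . . . . X X X . . .
    . . . X X X X X . . . .
    . . X X X X X . . . . .
    . . . X X X . . . . . .
    . . . . X . . . . . . .
    . . . . . . . . . . . .
    . . . . . . . . . . . .
    . . . . . . . . . . . .
    . . . . . . . . . . . .
T1:
  2·area = 96
  edge (6, 16)→(4, 12): d=(-2,-4) top-left  bias=+0
  edge (4, 12)→(22, 0): d=(18,-12) top-left  bias=+0
  edge (22, 0)→(6, 16): d=(-16,16) right/bottom  bias=-1
    (10,0)@(21, 1): e=[90,6,0] → .  [on edge]
    (9,1)@(19, 3): e=[78,18,0] → .  [on edge]
    (7,2)@(15, 5): e=[58,6,32] → X
    (8,2)@(17, 5): e=[66,30,0] → .  [on edge]
    (6,3)@(13, 7): e=[46,18,32] → X
    (7,3)@(15, 7): e=[54,42,0] → .  [on edge]
    (4,4)@(9, 9): e=[26,6,64] → X
    (5,4)@(11, 9): e=[34,30,32] → X
    (6,4)@(13, 9): e=[42,54,0] → .  [on edge]
    (3,5)@(7, 11): e=[14,18,64] → X
    (5,5)@(11, 11): e=[30,66,0] → .  [on edge]
    (2,6)@(5, 13): e=[2,30,64] → X
    (4,6)@(9, 13): e=[18,78,0] → .  [on edge]
    (3,7)@(7, 15): e=[6,90,0] → .  [on edge]
    (2,8)@(5, 17): e=[-6,102,0] → .  [on edge]
    (1,9)@(3, 19): e=[-18,114,0] → .  [on edge]
  covered (8 px):
    . . . . . . . . . . . .
    . . . . . . . . . . . .
    . . . . . . . X . . . .
    . . . . . . X . . . . .
    . . . . X X . . . . . .
    . . . X X . . . . . . .
    . . X X . . . . . . . .
    . . . . . . . . . . . .
    . . . . . . . . . . . .
    . . . . . . . . . . . .
T2:
  2·area = 70  (B↔C swapped to make it positive)
  edge (18, 16)→(8, 16): d=(-10,0) right/bottom  bias=-1
  edge (8, 16)→(23, 9): d=(15,-7) top-left  bias=+0
  edge (23, 9)→(18, 16): d=(-5,7) right/bottom  bias=-1
    (11,4)@(23, 9): e=[70,0,0] → .  [on edge]
    (9,5)@(19, 11): e=[50,2,18] → X
    (10,5)@(21, 11): e=[50,16,4] → X
    (11,5)@(23, 11): e=[50,30,-10] → .
    (7,6)@(15, 13): e=[30,4,36] → X
    (8,6)@(17, 13): e=[30,18,22] → X
    (10,6)@(21, 13): e=[30,46,-6] → .
    (5,7)@(11, 15): e=[10,6,54] → X
    (6,7)@(13, 15): e=[10,20,40] → X
    (9,7)@(19, 15): e=[10,62,-2] → .
    (5,8)@(11, 17): e=[-10,36,44] → .
    (6,8)@(13, 17): e=[-10,50,30] → .
  covered (9 px):
    . . . . . . . . . . . .
    . . . . . . . . . . . .
    . . . . . . . . . . . .
    . . . . . . . . . . . .
    . . . . . . . . . . . .
    . . . . . . . . . X X .
    . . . . . . . X X X . .
    . . . . . X X X X . . .
    . . . . . . . . . . . .
    . . . . . . . . . . . .
T3:
  2·area = 154
  edge (10, 12)→(0, 6): d=(-10,-6) top-left  bias=+0
  edge (0, 6)→(19, 2): d=(19,-4) top-left  bias=+0
  edge (19, 2)→(10, 12): d=(-9,10) right/bottom  bias=-1
    (7,1)@(15, 3): e=[120,3,31] → X
    (8,1)@(17, 3): e=[132,11,11] → X
    (9,1)@(19, 3): e=[144,19,-9] → .
    (2,2)@(5, 5): e=[40,1,113] → X
    (3,2)@(7, 5): e=[52,9,93] → X
    (4,2)@(9, 5): e=[64,17,73] → X
    (5,2)@(11, 5): e=[76,25,53] → X
    (6,2)@(13, 5): e=[88,33,33] → X
    (8,2)@(17, 5): e=[112,49,-7] → .
    (1,3)@(3, 7): e=[8,31,115] → X
    (7,3)@(15, 7): e=[80,79,-5] → .
    (1,4)@(3, 9): e=[-12,69,97] → .
    (2,4)@(5, 9): e=[0,77,77] → X  [on edge]
    (7,7)@(15, 15): e=[0,231,-77] → .  [on edge]
  covered (19 px):
    . . . . . . . . . . . .
    . . . . . . . X X . . .
    . . X X X X X X . . . .
    . X X X X X X . . . . .
    . . X X X X . . . . . .
    . . . . X . . . . . . .
    . . . . . . . . . . . .
    . . . . . . . . . . . .
    . . . . . . . . . . . .
    . . . . . . . . . . . .

Result: [[7,2],[6,3],[4,4],[5,4],[3,5],[4,5],[2,6],[3,6]]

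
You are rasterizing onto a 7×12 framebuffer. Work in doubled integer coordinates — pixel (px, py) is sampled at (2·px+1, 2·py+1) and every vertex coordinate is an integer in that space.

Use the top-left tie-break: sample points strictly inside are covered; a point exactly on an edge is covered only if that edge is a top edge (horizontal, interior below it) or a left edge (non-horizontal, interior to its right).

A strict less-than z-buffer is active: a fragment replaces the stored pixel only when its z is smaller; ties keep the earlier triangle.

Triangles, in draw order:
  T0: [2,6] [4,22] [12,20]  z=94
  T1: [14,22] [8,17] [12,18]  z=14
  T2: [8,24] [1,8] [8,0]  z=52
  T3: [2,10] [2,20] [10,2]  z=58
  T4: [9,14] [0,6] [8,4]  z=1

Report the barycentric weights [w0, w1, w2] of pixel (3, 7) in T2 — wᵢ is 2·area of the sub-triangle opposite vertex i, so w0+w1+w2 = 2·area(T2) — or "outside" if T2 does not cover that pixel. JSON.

T0:
  2·area = 132  (B↔C swapped to make it positive)
  edge (2, 6)→(12, 20): d=(10,14) right/bottom  bias=-1
  edge (12, 20)→(4, 22): d=(-8,2) right/bottom  bias=-1
  edge (4, 22)→(2, 6): d=(-2,-16) top-left  bias=+0
    (1,4)@(3, 9): e=[16,106,10] → X
    (2,4)@(5, 9): e=[-12,102,42] → .
    (1,5)@(3, 11): e=[36,90,6] → X
    (2,5)@(5, 11): e=[8,86,38] → X
    (3,5)@(7, 11): e=[-20,82,70] → .
    (1,6)@(3, 13): e=[56,74,2] → X
    (3,6)@(7, 13): e=[0,66,66] → .  [on edge]
    (1,7)@(3, 15): e=[76,58,-2] → .
    (2,7)@(5, 15): e=[48,54,30] → X
    (3,7)@(7, 15): e=[20,50,62] → X
    (4,7)@(9, 15): e=[-8,46,94] → .
    (2,8)@(5, 17): e=[68,38,26] → X
  covered (16 px):
    . . . . . . .
    . . . . . . .
    . . . . . . .
    . . . . . . .
    . X . . . . .
    . X X . . . .
    . X X . . . .
    . . X X . . .
    . . X X X . .
    . . X X X X .
    . . X X . . .
    . . . . . . .
T1:
  2·area = 14
  edge (14, 22)→(8, 17): d=(-6,-5) top-left  bias=+0
  edge (8, 17)→(12, 18): d=(4,1) right/bottom  bias=-1
  edge (12, 18)→(14, 22): d=(2,4) right/bottom  bias=-1
    (5,9)@(11, 19): e=[3,5,6] → X
    (6,9)@(13, 19): e=[13,3,-2] → .
    (5,10)@(11, 21): e=[-9,13,10] → .
    (6,10)@(13, 21): e=[1,11,2] → X
    (6,11)@(13, 23): e=[-11,19,6] → .
  covered (2 px):
    . . . . . . .
    . . . . . . .
    . . . . . . .
    . . . . . . .
    . . . . . . .
    . . . . . . .
    . . . . . . .
    . . . . . . .
    . . . . . . .
    . . . . . X .
    . . . . . . X
    . . . . . . .
T2:
  2·area = 168
  edge (8, 24)→(1, 8): d=(-7,-16) top-left  bias=+0
  edge (1, 8)→(8, 0): d=(7,-8) top-left  bias=+0
  edge (8, 0)→(8, 24): d=(0,24) right/bottom  bias=-1
    (3,1)@(7, 3): e=[131,13,24] → X
    (4,1)@(9, 3): e=[163,29,-24] → .
    (2,2)@(5, 5): e=[85,11,72] → X
    (4,2)@(9, 5): e=[149,43,-24] → .
    (1,3)@(3, 7): e=[39,9,120] → X
    (4,3)@(9, 7): e=[135,57,-24] → .
    (1,4)@(3, 9): e=[25,23,120] → X
    (4,4)@(9, 9): e=[121,71,-24] → .
    (1,5)@(3, 11): e=[11,37,120] → X
    (4,5)@(9, 11): e=[107,85,-24] → .
    (1,6)@(3, 13): e=[-3,51,120] → .
    (2,6)@(5, 13): e=[29,67,72] → X
  covered (20 px):
    . . . . . . .
    . . . X . . .
    . . X X . . .
    . X X X . . .
    . X X X . . .
    . X X X . . .
    . . X X . . .
    . . X X . . .
    . . X X . . .
    . . . X . . .
    . . . X . . .
    . . . . . . .
T3:
  2·area = 80  (B↔C swapped to make it positive)
  edge (2, 10)→(10, 2): d=(8,-8) top-left  bias=+0
  edge (10, 2)→(2, 20): d=(-8,18) right/bottom  bias=-1
  edge (2, 20)→(2, 10): d=(0,-10) top-left  bias=+0
    (5,0)@(11, 1): e=[0,-10,90] → .  [on edge]
    (4,1)@(9, 3): e=[0,10,70] → X  [on edge]
    (5,1)@(11, 3): e=[16,-26,90] → .
    (3,2)@(7, 5): e=[0,30,50] → X  [on edge]
    (4,2)@(9, 5): e=[16,-6,70] → .
    (2,3)@(5, 7): e=[0,50,30] → X  [on edge]
    (4,3)@(9, 7): e=[32,-22,70] → .
    (1,4)@(3, 9): e=[0,70,10] → X  [on edge]
    (3,4)@(7, 9): e=[32,-2,50] → .
    (0,5)@(1, 11): e=[0,90,-10] → .  [on edge]
    (1,5)@(3, 11): e=[16,54,10] → X
    (3,5)@(7, 11): e=[48,-18,50] → .
  covered (12 px):
    . . . . . . .
    . . . . X . .
    . . . X . . .
    . . X X . . .
    . X X . . . .
    . X X . . . .
    . X X . . . .
    . X . . . . .
    . X . . . . .
    . . . . . . .
    . . . . . . .
    . . . . . . .
T4:
  2·area = 82
  edge (9, 14)→(0, 6): d=(-9,-8) top-left  bias=+0
  edge (0, 6)→(8, 4): d=(8,-2) top-left  bias=+0
  edge (8, 4)→(9, 14): d=(1,10) right/bottom  bias=-1
    (2,2)@(5, 5): e=[49,2,31] → X
    (3,2)@(7, 5): e=[65,6,11] → X
    (4,2)@(9, 5): e=[81,10,-9] → .
    (1,3)@(3, 7): e=[15,14,53] → X
    (4,3)@(9, 7): e=[63,26,-7] → .
    (1,4)@(3, 9): e=[-3,30,55] → .
    (2,4)@(5, 9): e=[13,34,35] → X
    (4,4)@(9, 9): e=[45,42,-5] → .
    (2,5)@(5, 11): e=[-5,50,37] → .
    (3,5)@(7, 11): e=[11,54,17] → X
    (4,5)@(9, 11): e=[27,58,-3] → .
    (3,6)@(7, 13): e=[-7,70,19] → .
  covered (8 px):
    . . . . . . .
    . . . . . . .
    . . X X . . .
    . X X X . . .
    . . X X . . .
    . . . X . . .
    . . . . . . .
    . . . . . . .
    . . . . . . .
    . . . . . . .
    . . . . . . .
    . . . . . . .

Answer: [97,24,47]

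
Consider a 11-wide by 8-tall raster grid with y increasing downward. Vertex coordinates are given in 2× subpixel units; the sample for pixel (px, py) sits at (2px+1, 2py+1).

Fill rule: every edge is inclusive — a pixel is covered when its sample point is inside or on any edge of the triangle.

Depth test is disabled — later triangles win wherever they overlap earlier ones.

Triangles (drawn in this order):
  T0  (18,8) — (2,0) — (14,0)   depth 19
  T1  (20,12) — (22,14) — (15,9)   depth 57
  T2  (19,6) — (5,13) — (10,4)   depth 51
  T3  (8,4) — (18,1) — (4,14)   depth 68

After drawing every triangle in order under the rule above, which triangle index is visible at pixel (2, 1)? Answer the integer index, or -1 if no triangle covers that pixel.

T0:
  2·area = 96
  edge (18, 8)→(2, 0): d=(-16,-8) inclusive
  edge (2, 0)→(14, 0): d=(12,0) inclusive
  edge (14, 0)→(18, 8): d=(4,8) inclusive
    (2,0)@(5, 1): e=[8,12,76] → #
    (3,0)@(7, 1): e=[24,12,60] → #
    (4,0)@(9, 1): e=[40,12,44] → #
    (5,0)@(11, 1): e=[56,12,28] → #
    (6,0)@(13, 1): e=[72,12,12] → #
    (7,0)@(15, 1): e=[88,12,-4] → ·
    (2,1)@(5, 3): e=[-24,36,84] → ·
    (3,1)@(7, 3): e=[-8,36,68] → ·
    (4,1)@(9, 3): e=[8,36,52] → #
    (7,1)@(15, 3): e=[56,36,4] → #
    (8,1)@(17, 3): e=[72,36,-12] → ·
    (4,2)@(9, 5): e=[-24,60,60] → ·
  covered (12 px):
    · · # # # # # · · · ·
    · · · · # # # # · · ·
    · · · · · · # # · · ·
    · · · · · · · · # · ·
    · · · · · · · · · · ·
    · · · · · · · · · · ·
    · · · · · · · · · · ·
    · · · · · · · · · · ·
T1:
  2·area = 4
  edge (20, 12)→(22, 14): d=(2,2) inclusive
  edge (22, 14)→(15, 9): d=(-7,-5) inclusive
  edge (15, 9)→(20, 12): d=(5,3) inclusive
    (4,0)@(9, 1): e=[0,26,-22] → ·  [on edge]
    (2,1)@(5, 3): e=[12,-8,0] → ·  [on edge]
    (5,1)@(11, 3): e=[0,22,-18] → ·  [on edge]
    (6,2)@(13, 5): e=[0,18,-14] → ·  [on edge]
    (7,3)@(15, 7): e=[0,14,-10] → ·  [on edge]
    (7,4)@(15, 9): e=[4,0,0] → #  [on edge]
    (8,4)@(17, 9): e=[0,10,-6] → ·  [on edge]
    (7,5)@(15, 11): e=[8,-14,10] → ·
    (9,5)@(19, 11): e=[0,6,-2] → ·  [on edge]
    (10,6)@(21, 13): e=[0,2,2] → #  [on edge]
    (10,7)@(21, 15): e=[4,-12,12] → ·
  covered (2 px):
    · · · · · · · · · · ·
    · · · · · · · · · · ·
    · · · · · · · · · · ·
    · · · · · · · · · · ·
    · · · · · · · # · · ·
    · · · · · · · · · · ·
    · · · · · · · · · · #
    · · · · · · · · · · ·
T2:
  2·area = 91
  edge (19, 6)→(5, 13): d=(-14,7) inclusive
  edge (5, 13)→(10, 4): d=(5,-9) inclusive
  edge (10, 4)→(19, 6): d=(9,2) inclusive
    (5,2)@(11, 5): e=[70,14,7] → #
    (6,2)@(13, 5): e=[56,32,3] → #
    (7,2)@(15, 5): e=[42,50,-1] → ·
    (10,2)@(21, 5): e=[0,104,-13] → ·  [on edge]
    (4,3)@(9, 7): e=[56,6,29] → #
    (7,3)@(15, 7): e=[14,60,17] → #
    (8,3)@(17, 7): e=[0,78,13] → #  [on edge]
    (9,3)@(19, 7): e=[-14,96,9] → ·
    (4,4)@(9, 9): e=[28,16,47] → #
    (6,4)@(13, 9): e=[0,52,39] → #  [on edge]
    (7,4)@(15, 9): e=[-14,70,35] → ·
    (8,4)@(17, 9): e=[-28,88,31] → ·
    (4,5)@(9, 11): e=[0,26,65] → #  [on edge]
    (2,6)@(5, 13): e=[0,0,91] → #  [on edge]
    (0,7)@(1, 15): e=[0,-26,117] → ·  [on edge]
  covered (13 px):
    · · · · · · · · · · ·
    · · · · · · · · · · ·
    · · · · · # # · · · ·
    · · · · # # # # # · ·
    · · · · # # # · · · ·
    · · · # # · · · · · ·
    · · # · · · · · · · ·
    · · · · · · · · · · ·
T3:
  2·area = 88
  edge (8, 4)→(18, 1): d=(10,-3) inclusive
  edge (18, 1)→(4, 14): d=(-14,13) inclusive
  edge (4, 14)→(8, 4): d=(4,-10) inclusive
    (6,1)@(13, 3): e=[5,37,46] → #
    (7,1)@(15, 3): e=[11,11,66] → #
    (8,1)@(17, 3): e=[17,-15,86] → ·
    (4,2)@(9, 5): e=[13,61,14] → #
    (5,2)@(11, 5): e=[19,35,34] → #
    (7,2)@(15, 5): e=[31,-17,74] → ·
    (3,3)@(7, 7): e=[27,59,2] → #
    (6,3)@(13, 7): e=[45,-19,62] → ·
    (3,4)@(7, 9): e=[47,31,10] → #
    (5,4)@(11, 9): e=[59,-21,50] → ·
    (3,5)@(7, 11): e=[67,3,18] → #
    (4,5)@(9, 11): e=[73,-23,38] → ·
  covered (12 px):
    · · · · · · · · · · ·
    · · · · · · # # · · ·
    · · · · # # # · · · ·
    · · · # # # · · · · ·
    · · · # # · · · · · ·
    · · · # · · · · · · ·
    · · # · · · · · · · ·
    · · · · · · · · · · ·

Z-buffer (winner per pixel, '.' = empty):
  . . 0 0 0 0 0 . . . .
  . . . . 0 0 3 3 . . .
  . . . . 3 3 3 0 . . .
  . . . 3 3 3 2 2 2 . .
  . . . 3 3 2 2 1 . . .
  . . . 3 2 . . . . . .
  . . 3 . . . . . . . 1
  . . . . . . . . . . .

Final: -1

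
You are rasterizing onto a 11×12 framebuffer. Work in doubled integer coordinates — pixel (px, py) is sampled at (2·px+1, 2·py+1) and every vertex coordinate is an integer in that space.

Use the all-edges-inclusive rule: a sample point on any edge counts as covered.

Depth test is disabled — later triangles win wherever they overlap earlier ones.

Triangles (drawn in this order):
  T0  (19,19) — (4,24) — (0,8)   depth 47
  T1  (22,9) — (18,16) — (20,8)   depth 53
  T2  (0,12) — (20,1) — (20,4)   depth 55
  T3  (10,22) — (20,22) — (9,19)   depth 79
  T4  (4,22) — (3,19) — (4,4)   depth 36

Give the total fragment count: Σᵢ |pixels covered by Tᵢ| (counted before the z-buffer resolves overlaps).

T0:
  2·area = 260
  edge (19, 19)→(4, 24): d=(-15,5) inclusive
  edge (4, 24)→(0, 8): d=(-4,-16) inclusive
  edge (0, 8)→(19, 19): d=(19,11) inclusive
    (0,4)@(1, 9): e=[240,12,8] → X
    (1,4)@(3, 9): e=[230,44,-14] → .
    (0,5)@(1, 11): e=[210,4,46] → X
    (1,5)@(3, 11): e=[200,36,24] → X
    (2,5)@(5, 11): e=[190,68,2] → X
    (3,5)@(7, 11): e=[180,100,-20] → .
    (0,6)@(1, 13): e=[180,-4,84] → .
    (1,6)@(3, 13): e=[170,28,62] → X
    (3,6)@(7, 13): e=[150,92,18] → X
    (4,6)@(9, 13): e=[140,124,-4] → .
    (1,7)@(3, 15): e=[140,20,100] → X
    (4,7)@(9, 15): e=[110,116,34] → X
    (9,9)@(19, 19): e=[0,260,0] → X  [on edge]
    (6,10)@(13, 21): e=[0,156,104] → X  [on edge]
    (3,11)@(7, 23): e=[0,52,208] → X  [on edge]
  covered (35 px):
    . . . . . . . . . . .
    . . . . . . . . . . .
    . . . . . . . . . . .
    . . . . . . . . . . .
    X . . . . . . . . . .
    X X X . . . . . . . .
    . X X X . . . . . . .
    . X X X X X . . . . .
    . X X X X X X X . . .
    . X X X X X X X X X .
    . . X X X X X . . . .
    . . X X . . . . . . .
T1:
  2·area = 18
  edge (22, 9)→(18, 16): d=(-4,7) inclusive
  edge (18, 16)→(20, 8): d=(2,-8) inclusive
  edge (20, 8)→(22, 9): d=(2,1) inclusive
    (10,4)@(21, 9): e=[7,10,1] → X
    (10,5)@(21, 11): e=[-1,14,5] → .
    (9,6)@(19, 13): e=[5,2,11] → X
    (10,6)@(21, 13): e=[-9,18,9] → .
    (9,7)@(19, 15): e=[-3,6,15] → .
  covered (2 px):
    . . . . . . . . . . .
    . . . . . . . . . . .
    . . . . . . . . . . .
    . . . . . . . . . . .
    . . . . . . . . . . X
    . . . . . . . . . . .
    . . . . . . . . . X .
    . . . . . . . . . . .
    . . . . . . . . . . .
    . . . . . . . . . . .
    . . . . . . . . . . .
    . . . . . . . . . . .
T2:
  2·area = 60
  edge (0, 12)→(20, 1): d=(20,-11) inclusive
  edge (20, 1)→(20, 4): d=(0,3) inclusive
  edge (20, 4)→(0, 12): d=(-20,8) inclusive
    (8,1)@(17, 3): e=[7,9,44] → X
    (9,1)@(19, 3): e=[29,3,28] → X
    (10,1)@(21, 3): e=[51,-3,12] → .
    (6,2)@(13, 5): e=[3,21,36] → X
    (7,2)@(15, 5): e=[25,15,20] → X
    (9,2)@(19, 5): e=[69,3,-12] → .
    (5,3)@(11, 7): e=[21,27,12] → X
    (6,3)@(13, 7): e=[43,21,-4] → .
    (7,3)@(15, 7): e=[65,15,-20] → .
    (8,3)@(17, 7): e=[87,9,-36] → .
    (3,4)@(7, 9): e=[17,39,4] → X
    (4,4)@(9, 9): e=[39,33,-12] → .
  covered (7 px):
    . . . . . . . . . . .
    . . . . . . . . X X .
    . . . . . . X X X . .
    . . . . . X . . . . .
    . . . X . . . . . . .
    . . . . . . . . . . .
    . . . . . . . . . . .
    . . . . . . . . . . .
    . . . . . . . . . . .
    . . . . . . . . . . .
    . . . . . . . . . . .
    . . . . . . . . . . .
T3:
  2·area = 30  (B↔C swapped to make it positive)
  edge (10, 22)→(9, 19): d=(-1,-3) inclusive
  edge (9, 19)→(20, 22): d=(11,3) inclusive
  edge (20, 22)→(10, 22): d=(-10,0) inclusive
    (1,0)@(3, 1): e=[0,-180,210] → .  [on edge]
    (2,3)@(5, 7): e=[0,-120,150] → .  [on edge]
    (3,6)@(7, 13): e=[0,-60,90] → .  [on edge]
    (4,9)@(9, 19): e=[0,0,30] → X  [on edge]
    (5,9)@(11, 19): e=[6,-6,30] → .
    (4,10)@(9, 21): e=[-2,22,10] → .
    (5,10)@(11, 21): e=[4,16,10] → X
    (6,10)@(13, 21): e=[10,10,10] → X
    (7,10)@(15, 21): e=[16,4,10] → X
    (8,10)@(17, 21): e=[22,-2,10] → .
    (5,11)@(11, 23): e=[2,38,-10] → .
    (6,11)@(13, 23): e=[8,32,-10] → .
  covered (4 px):
    . . . . . . . . . . .
    . . . . . . . . . . .
    . . . . . . . . . . .
    . . . . . . . . . . .
    . . . . . . . . . . .
    . . . . . . . . . . .
    . . . . . . . . . . .
    . . . . . . . . . . .
    . . . . . . . . . . .
    . . . . X . . . . . .
    . . . . . X X X . . .
    . . . . . . . . . . .
T4:
  2·area = 18
  edge (4, 22)→(3, 19): d=(-1,-3) inclusive
  edge (3, 19)→(4, 4): d=(1,-15) inclusive
  edge (4, 4)→(4, 22): d=(0,18) inclusive
    (0,6)@(1, 13): e=[0,-36,54] → .  [on edge]
    (1,9)@(3, 19): e=[0,0,18] → X  [on edge]
    (2,9)@(5, 19): e=[6,30,-18] → .
    (1,10)@(3, 21): e=[-2,2,18] → .
  covered (1 px):
    . . . . . . . . . . .
    . . . . . . . . . . .
    . . . . . . . . . . .
    . . . . . . . . . . .
    . . . . . . . . . . .
    . . . . . . . . . . .
    . . . . . . . . . . .
    . . . . . . . . . . .
    . . . . . . . . . . .
    . X . . . . . . . . .
    . . . . . . . . . . .
    . . . . . . . . . . .

Final: 49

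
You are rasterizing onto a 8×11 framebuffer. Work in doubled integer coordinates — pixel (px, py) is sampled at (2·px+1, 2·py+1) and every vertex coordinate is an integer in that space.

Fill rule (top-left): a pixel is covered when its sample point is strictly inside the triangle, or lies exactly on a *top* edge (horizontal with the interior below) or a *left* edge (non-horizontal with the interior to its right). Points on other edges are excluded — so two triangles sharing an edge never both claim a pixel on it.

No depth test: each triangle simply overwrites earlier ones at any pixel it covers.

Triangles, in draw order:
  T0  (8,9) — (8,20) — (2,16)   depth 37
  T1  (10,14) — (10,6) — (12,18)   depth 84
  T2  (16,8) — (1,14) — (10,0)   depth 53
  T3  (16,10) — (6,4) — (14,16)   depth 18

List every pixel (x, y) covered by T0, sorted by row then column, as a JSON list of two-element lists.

T0:
  2·area = 66
  edge (8, 9)→(8, 20): d=(0,11) right/bottom  bias=-1
  edge (8, 20)→(2, 16): d=(-6,-4) top-left  bias=+0
  edge (2, 16)→(8, 9): d=(6,-7) top-left  bias=+0
    (3,5)@(7, 11): e=[11,50,5] → X
    (4,5)@(9, 11): e=[-11,58,19] → .
    (2,6)@(5, 13): e=[33,30,3] → X
    (4,6)@(9, 13): e=[-11,46,31] → .
    (1,7)@(3, 15): e=[55,10,1] → X
    (4,7)@(9, 15): e=[-11,34,43] → .
    (1,8)@(3, 17): e=[55,-2,13] → .
    (2,8)@(5, 17): e=[33,6,27] → X
    (4,8)@(9, 17): e=[-11,22,55] → .
    (2,9)@(5, 19): e=[33,-6,39] → .
    (3,9)@(7, 19): e=[11,2,53] → X
    (4,9)@(9, 19): e=[-11,10,67] → .
  covered (9 px):
    . . . . . . . .
    . . . . . . . .
    . . . . . . . .
    . . . . . . . .
    . . . . . . . .
    . . . X . . . .
    . . X X . . . .
    . X X X . . . .
    . . X X . . . .
    . . . X . . . .
    . . . . . . . .
T1:
  2·area = 16
  edge (10, 14)→(10, 6): d=(0,-8) top-left  bias=+0
  edge (10, 6)→(12, 18): d=(2,12) right/bottom  bias=-1
  edge (12, 18)→(10, 14): d=(-2,-4) top-left  bias=+0
    (5,6)@(11, 13): e=[8,2,6] → X
    (6,6)@(13, 13): e=[24,-22,14] → .
    (5,7)@(11, 15): e=[8,6,2] → X
    (6,7)@(13, 15): e=[24,-18,10] → .
    (5,8)@(11, 17): e=[8,10,-2] → .
  covered (2 px):
    . . . . . . . .
    . . . . . . . .
    . . . . . . . .
    . . . . . . . .
    . . . . . . . .
    . . . . . . . .
    . . . . . X . .
    . . . . . X . .
    . . . . . . . .
    . . . . . . . .
    . . . . . . . .
T2:
  2·area = 156
  edge (16, 8)→(1, 14): d=(-15,6) right/bottom  bias=-1
  edge (1, 14)→(10, 0): d=(9,-14) top-left  bias=+0
  edge (10, 0)→(16, 8): d=(6,8) right/bottom  bias=-1
    (4,1)@(9, 3): e=[117,13,26] → X
    (5,1)@(11, 3): e=[105,41,10] → X
    (6,1)@(13, 3): e=[93,69,-6] → .
    (3,2)@(7, 5): e=[99,3,54] → X
    (6,2)@(13, 5): e=[63,87,6] → X
    (7,2)@(15, 5): e=[51,115,-10] → .
    (3,3)@(7, 7): e=[69,21,66] → X
    (7,3)@(15, 7): e=[21,133,2] → X
    (2,4)@(5, 9): e=[51,11,94] → X
    (7,4)@(15, 9): e=[-9,151,14] → .
    (1,5)@(3, 11): e=[33,1,122] → X
    (4,5)@(9, 11): e=[-3,85,74] → .
  covered (20 px):
    . . . . . . . .
    . . . . X X . .
    . . . X X X X .
    . . . X X X X X
    . . X X X X X .
    . X X X . . . .
    . X . . . . . .
    . . . . . . . .
    . . . . . . . .
    . . . . . . . .
    . . . . . . . .
T3:
  2·area = 72  (B↔C swapped to make it positive)
  edge (16, 10)→(14, 16): d=(-2,6) right/bottom  bias=-1
  edge (14, 16)→(6, 4): d=(-8,-12) top-left  bias=+0
  edge (6, 4)→(16, 10): d=(10,6) right/bottom  bias=-1
    (0,0)@(1, 1): e=[108,-36,0] → .  [on edge]
    (3,2)@(7, 5): e=[64,4,4] → X
    (4,2)@(9, 5): e=[52,28,-8] → .
    (3,3)@(7, 7): e=[60,-12,24] → .
    (4,3)@(9, 7): e=[48,12,12] → X
    (5,3)@(11, 7): e=[36,36,0] → .  [on edge]
    (4,4)@(9, 9): e=[44,-4,32] → .
    (5,4)@(11, 9): e=[32,20,20] → X
    (6,4)@(13, 9): e=[20,44,8] → X
    (7,4)@(15, 9): e=[8,68,-4] → .
    (5,5)@(11, 11): e=[28,4,40] → X
    (7,5)@(15, 11): e=[4,52,16] → X
    (7,6)@(15, 13): e=[0,36,36] → .  [on edge]
    (6,9)@(13, 19): e=[0,-36,108] → .  [on edge]
  covered (8 px):
    . . . . . . . .
    . . . . . . . .
    . . . X . . . .
    . . . . X . . .
    . . . . . X X .
    . . . . . X X X
    . . . . . . X .
    . . . . . . . .
    . . . . . . . .
    . . . . . . . .
    . . . . . . . .

Result: [[3,5],[2,6],[3,6],[1,7],[2,7],[3,7],[2,8],[3,8],[3,9]]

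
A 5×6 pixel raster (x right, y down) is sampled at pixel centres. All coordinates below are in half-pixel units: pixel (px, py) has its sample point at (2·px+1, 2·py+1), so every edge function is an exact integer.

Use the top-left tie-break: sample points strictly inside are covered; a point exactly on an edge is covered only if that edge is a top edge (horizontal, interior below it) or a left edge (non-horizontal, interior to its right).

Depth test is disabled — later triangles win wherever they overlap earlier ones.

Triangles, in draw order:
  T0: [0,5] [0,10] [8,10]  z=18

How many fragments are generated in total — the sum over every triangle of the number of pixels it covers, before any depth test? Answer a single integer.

T0:
  2·area = 40  (B↔C swapped to make it positive)
  edge (0, 5)→(8, 10): d=(8,5) right/bottom  bias=-1
  edge (8, 10)→(0, 10): d=(-8,0) right/bottom  bias=-1
  edge (0, 10)→(0, 5): d=(0,-5) top-left  bias=+0
    (0,3)@(1, 7): e=[11,24,5] → █
    (1,3)@(3, 7): e=[1,24,15] → █
    (2,3)@(5, 7): e=[-9,24,25] → ·
    (0,4)@(1, 9): e=[27,8,5] → █
    (2,4)@(5, 9): e=[7,8,25] → █
    (3,4)@(7, 9): e=[-3,8,35] → ·
    (0,5)@(1, 11): e=[43,-8,5] → ·
    (1,5)@(3, 11): e=[33,-8,15] → ·
    (2,5)@(5, 11): e=[23,-8,25] → ·
  covered (5 px):
    · · · · ·
    · · · · ·
    · · · · ·
    █ █ · · ·
    █ █ █ · ·
    · · · · ·

Result: 5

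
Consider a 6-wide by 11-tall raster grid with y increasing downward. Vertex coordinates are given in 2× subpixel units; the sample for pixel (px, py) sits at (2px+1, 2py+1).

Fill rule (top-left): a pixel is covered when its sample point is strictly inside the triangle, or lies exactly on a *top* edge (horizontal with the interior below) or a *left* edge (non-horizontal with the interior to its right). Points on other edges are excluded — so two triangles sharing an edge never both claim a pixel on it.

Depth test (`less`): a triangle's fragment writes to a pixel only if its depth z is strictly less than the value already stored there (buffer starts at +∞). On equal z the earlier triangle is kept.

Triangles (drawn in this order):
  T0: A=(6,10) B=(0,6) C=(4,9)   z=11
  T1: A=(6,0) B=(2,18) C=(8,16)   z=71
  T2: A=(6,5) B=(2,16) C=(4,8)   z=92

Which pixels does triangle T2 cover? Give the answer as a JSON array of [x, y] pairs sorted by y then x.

T0:
  2·area = 2  (B↔C swapped to make it positive)
  edge (6, 10)→(4, 9): d=(-2,-1) top-left  bias=+0
  edge (4, 9)→(0, 6): d=(-4,-3) top-left  bias=+0
  edge (0, 6)→(6, 10): d=(6,4) right/bottom  bias=-1
  covered (0 px):
    . . . . . .
    . . . . . .
    . . . . . .
    . . . . . .
    . . . . . .
    . . . . . .
    . . . . . .
    . . . . . .
    . . . . . .
    . . . . . .
    . . . . . .
T1:
  2·area = 100  (B↔C swapped to make it positive)
  edge (6, 0)→(8, 16): d=(2,16) right/bottom  bias=-1
  edge (8, 16)→(2, 18): d=(-6,2) right/bottom  bias=-1
  edge (2, 18)→(6, 0): d=(4,-18) top-left  bias=+0
    (2,2)@(5, 5): e=[26,72,2] → X
    (3,2)@(7, 5): e=[-6,68,38] → .
    (2,3)@(5, 7): e=[30,60,10] → X
    (3,3)@(7, 7): e=[-2,56,46] → .
    (2,4)@(5, 9): e=[34,48,18] → X
    (3,4)@(7, 9): e=[2,44,54] → X
    (4,4)@(9, 9): e=[-30,40,90] → .
    (2,5)@(5, 11): e=[38,36,26] → X
    (4,5)@(9, 11): e=[-26,28,98] → .
    (2,6)@(5, 13): e=[42,24,34] → X
    (4,6)@(9, 13): e=[-22,16,106] → .
    (1,7)@(3, 15): e=[78,16,6] → X
    (5,7)@(11, 15): e=[-50,0,150] → .  [on edge]
    (2,8)@(5, 17): e=[50,0,50] → .  [on edge]
  covered (12 px):
    . . . . . .
    . . . . . .
    . . X . . .
    . . X . . .
    . . X X . .
    . . X X . .
    . . X X . .
    . X X X . .
    . X . . . .
    . . . . . .
    . . . . . .
T2:
  2·area = 10
  edge (6, 5)→(2, 16): d=(-4,11) right/bottom  bias=-1
  edge (2, 16)→(4, 8): d=(2,-8) top-left  bias=+0
  edge (4, 8)→(6, 5): d=(2,-3) top-left  bias=+0
    (2,3)@(5, 7): e=[3,6,1] → X
    (3,3)@(7, 7): e=[-19,22,7] → .
    (2,4)@(5, 9): e=[-5,10,5] → .
    (1,6)@(3, 13): e=[1,2,7] → X
    (2,6)@(5, 13): e=[-21,18,13] → .
    (1,7)@(3, 15): e=[-7,6,11] → .
  covered (2 px):
    . . . . . .
    . . . . . .
    . . . . . .
    . . X . . .
    . . . . . .
    . . . . . .
    . X . . . .
    . . . . . .
    . . . . . .
    . . . . . .
    . . . . . .

Answer: [[2,3],[1,6]]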